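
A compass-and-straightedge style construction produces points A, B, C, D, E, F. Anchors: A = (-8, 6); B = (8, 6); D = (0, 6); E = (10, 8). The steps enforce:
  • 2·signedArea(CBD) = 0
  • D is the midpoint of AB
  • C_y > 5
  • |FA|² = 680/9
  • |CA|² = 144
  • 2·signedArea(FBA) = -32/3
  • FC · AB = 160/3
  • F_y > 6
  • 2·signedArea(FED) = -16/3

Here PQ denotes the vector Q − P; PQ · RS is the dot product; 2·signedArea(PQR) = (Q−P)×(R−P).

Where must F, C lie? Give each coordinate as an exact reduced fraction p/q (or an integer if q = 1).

1. F_x = 2/3  [2·signedArea(FED) = -16/3 ∩ 2·signedArea(FBA) = -32/3]
2. F_y = 20/3  [2·signedArea(FED) = -16/3 ∩ 2·signedArea(FBA) = -32/3]
   → F = (2/3, 20/3)
3. C_x = 4  [2·signedArea(CBD) = 0 ∩ FC · AB = 160/3]
4. C_y = 6  [2·signedArea(CBD) = 0 ∩ FC · AB = 160/3]
   → C = (4, 6)

C = (4, 6)
F = (2/3, 20/3)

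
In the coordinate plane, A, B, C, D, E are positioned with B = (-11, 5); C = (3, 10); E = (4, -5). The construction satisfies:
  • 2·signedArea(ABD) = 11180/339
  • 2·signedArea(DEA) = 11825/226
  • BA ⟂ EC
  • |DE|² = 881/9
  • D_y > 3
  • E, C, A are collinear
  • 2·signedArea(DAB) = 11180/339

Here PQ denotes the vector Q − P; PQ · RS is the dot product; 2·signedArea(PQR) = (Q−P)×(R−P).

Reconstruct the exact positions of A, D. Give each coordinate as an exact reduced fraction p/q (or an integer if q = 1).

A = (739/226, 1345/226)
D = (-4/3, 10/3)

1. A_x = 739/226  [E, C, A are collinear ∩ BA ⟂ EC]
2. A_y = 1345/226  [E, C, A are collinear ∩ BA ⟂ EC]
   → A = (739/226, 1345/226)
3. D_x = -4/3  [2·signedArea(DAB) = 11180/339 ∩ 2·signedArea(DEA) = 11825/226]
4. D_y = 10/3  [2·signedArea(DAB) = 11180/339 ∩ 2·signedArea(DEA) = 11825/226]
   → D = (-4/3, 10/3)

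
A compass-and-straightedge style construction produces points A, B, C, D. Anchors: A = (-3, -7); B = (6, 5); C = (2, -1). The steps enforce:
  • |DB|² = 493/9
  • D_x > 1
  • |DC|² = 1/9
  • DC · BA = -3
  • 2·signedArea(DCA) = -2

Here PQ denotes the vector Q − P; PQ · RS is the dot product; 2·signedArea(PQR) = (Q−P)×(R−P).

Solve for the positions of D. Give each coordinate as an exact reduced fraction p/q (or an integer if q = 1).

1. D_x = 5/3  [2·signedArea(DCA) = -2 ∩ DC · BA = -3]
2. D_y = -1  [2·signedArea(DCA) = -2 ∩ DC · BA = -3]
   → D = (5/3, -1)

D = (5/3, -1)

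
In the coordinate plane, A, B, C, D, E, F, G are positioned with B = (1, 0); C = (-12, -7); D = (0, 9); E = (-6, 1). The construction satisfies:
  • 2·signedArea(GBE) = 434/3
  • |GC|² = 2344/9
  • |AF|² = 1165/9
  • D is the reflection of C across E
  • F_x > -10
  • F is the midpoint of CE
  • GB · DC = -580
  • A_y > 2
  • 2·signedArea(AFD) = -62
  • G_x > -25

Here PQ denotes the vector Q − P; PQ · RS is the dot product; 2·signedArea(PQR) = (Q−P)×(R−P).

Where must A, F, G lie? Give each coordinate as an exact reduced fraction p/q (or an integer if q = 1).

A = (2/3, 3)
F = (-9, -3)
G = (-74/3, -17)

1. F_x = -9  [F is the midpoint of CE]
2. F_y = -3  [F is the midpoint of CE]
   → F = (-9, -3)
3. G_x = -74/3  [GB · DC = -580 ∩ 2·signedArea(GBE) = 434/3]
4. G_y = -17  [GB · DC = -580 ∩ 2·signedArea(GBE) = 434/3]
   → G = (-74/3, -17)
5. A_x = 2/3  [line -12·x + 9·y + -19 = 0 ∩ |AF|² = 1165/9]
6. A_y = 3  [line -12·x + 9·y + -19 = 0 ∩ |AF|² = 1165/9]
   → A = (2/3, 3)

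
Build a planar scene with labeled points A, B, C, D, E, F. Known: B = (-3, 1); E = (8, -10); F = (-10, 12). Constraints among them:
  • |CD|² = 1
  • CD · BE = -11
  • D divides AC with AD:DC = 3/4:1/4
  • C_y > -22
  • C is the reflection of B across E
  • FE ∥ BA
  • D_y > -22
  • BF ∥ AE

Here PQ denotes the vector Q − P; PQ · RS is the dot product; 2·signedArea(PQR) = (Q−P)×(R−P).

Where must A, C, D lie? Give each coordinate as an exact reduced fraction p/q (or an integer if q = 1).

A = (15, -21)
C = (19, -21)
D = (18, -21)

1. A_x = 15  [BF ∥ AE ∩ FE ∥ BA]
2. A_y = -21  [BF ∥ AE ∩ FE ∥ BA]
   → A = (15, -21)
3. C_x = 19  [C is the reflection of B across E]
4. C_y = -21  [C is the reflection of B across E]
   → C = (19, -21)
5. D_x = 18  [D divides AC with AD:DC = 3/4:1/4]
6. D_y = -21  [D divides AC with AD:DC = 3/4:1/4]
   → D = (18, -21)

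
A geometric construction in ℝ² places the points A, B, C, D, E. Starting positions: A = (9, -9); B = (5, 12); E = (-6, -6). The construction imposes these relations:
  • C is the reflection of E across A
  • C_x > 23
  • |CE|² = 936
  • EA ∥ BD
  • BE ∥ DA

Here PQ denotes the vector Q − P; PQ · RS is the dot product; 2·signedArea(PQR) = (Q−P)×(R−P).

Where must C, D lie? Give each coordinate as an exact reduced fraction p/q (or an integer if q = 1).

C = (24, -12)
D = (20, 9)

1. C_x = 24  [C is the reflection of E across A]
2. C_y = -12  [C is the reflection of E across A]
   → C = (24, -12)
3. D_x = 20  [BE ∥ DA ∩ EA ∥ BD]
4. D_y = 9  [BE ∥ DA ∩ EA ∥ BD]
   → D = (20, 9)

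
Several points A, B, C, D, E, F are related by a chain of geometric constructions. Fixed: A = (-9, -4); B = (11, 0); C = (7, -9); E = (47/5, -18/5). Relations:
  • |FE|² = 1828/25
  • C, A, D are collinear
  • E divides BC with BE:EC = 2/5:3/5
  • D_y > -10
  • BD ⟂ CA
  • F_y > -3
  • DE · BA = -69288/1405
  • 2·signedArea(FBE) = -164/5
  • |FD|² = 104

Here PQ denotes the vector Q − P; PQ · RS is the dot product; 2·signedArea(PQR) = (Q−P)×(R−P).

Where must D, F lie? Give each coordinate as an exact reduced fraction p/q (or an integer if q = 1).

D = (2271/281, -2624/281)
F = (1, -2)

1. D_x = 2271/281  [C, A, D are collinear ∩ BD ⟂ CA]
2. D_y = -2624/281  [C, A, D are collinear ∩ BD ⟂ CA]
   → D = (2271/281, -2624/281)
3. F_x = 1  [line 18/5·x + -8/5·y + -34/5 = 0 ∩ |FD|² = 104]
4. F_y = -2  [line 18/5·x + -8/5·y + -34/5 = 0 ∩ |FD|² = 104]
   → F = (1, -2)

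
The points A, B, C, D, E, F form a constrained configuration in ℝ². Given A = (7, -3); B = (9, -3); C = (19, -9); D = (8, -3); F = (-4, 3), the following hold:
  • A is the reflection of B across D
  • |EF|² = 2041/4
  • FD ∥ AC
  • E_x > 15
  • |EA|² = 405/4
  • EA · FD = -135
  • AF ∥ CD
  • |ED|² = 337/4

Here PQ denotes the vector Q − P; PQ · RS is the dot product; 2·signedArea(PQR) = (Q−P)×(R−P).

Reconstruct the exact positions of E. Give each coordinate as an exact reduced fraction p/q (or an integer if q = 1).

1. E_x = 16  [line -12·x + 6·y + 237 = 0 ∩ |EA|² = 405/4]
2. E_y = -15/2  [line -12·x + 6·y + 237 = 0 ∩ |EA|² = 405/4]
   → E = (16, -15/2)

E = (16, -15/2)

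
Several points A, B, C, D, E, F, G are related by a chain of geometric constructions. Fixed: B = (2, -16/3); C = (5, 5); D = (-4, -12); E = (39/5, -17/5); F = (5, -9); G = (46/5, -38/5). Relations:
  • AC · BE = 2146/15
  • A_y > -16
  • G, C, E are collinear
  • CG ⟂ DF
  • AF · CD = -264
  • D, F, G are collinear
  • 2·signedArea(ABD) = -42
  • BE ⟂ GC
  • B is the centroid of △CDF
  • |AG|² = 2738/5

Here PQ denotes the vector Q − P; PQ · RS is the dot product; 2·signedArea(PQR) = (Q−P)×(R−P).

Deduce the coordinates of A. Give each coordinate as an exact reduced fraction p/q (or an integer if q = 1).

A = (-13, -15)

1. A_x = -13  [AC · BE = 2146/15 ∩ 2·signedArea(ABD) = -42]
2. A_y = -15  [AC · BE = 2146/15 ∩ 2·signedArea(ABD) = -42]
   → A = (-13, -15)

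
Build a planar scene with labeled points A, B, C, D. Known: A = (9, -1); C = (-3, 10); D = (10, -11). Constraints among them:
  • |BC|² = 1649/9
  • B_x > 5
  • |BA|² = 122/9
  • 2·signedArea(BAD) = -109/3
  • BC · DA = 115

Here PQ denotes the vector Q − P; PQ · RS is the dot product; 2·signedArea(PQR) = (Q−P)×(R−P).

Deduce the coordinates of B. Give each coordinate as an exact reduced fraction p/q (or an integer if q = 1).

B = (16/3, -2/3)

1. B_x = 16/3  [2·signedArea(BAD) = -109/3 ∩ BC · DA = 115]
2. B_y = -2/3  [2·signedArea(BAD) = -109/3 ∩ BC · DA = 115]
   → B = (16/3, -2/3)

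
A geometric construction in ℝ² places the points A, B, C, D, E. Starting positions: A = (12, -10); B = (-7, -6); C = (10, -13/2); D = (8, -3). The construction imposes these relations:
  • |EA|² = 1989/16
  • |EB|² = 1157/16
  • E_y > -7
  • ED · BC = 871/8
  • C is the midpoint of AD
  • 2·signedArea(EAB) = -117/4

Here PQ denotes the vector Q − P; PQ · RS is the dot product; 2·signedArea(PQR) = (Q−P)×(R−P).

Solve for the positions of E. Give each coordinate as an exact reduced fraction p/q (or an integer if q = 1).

E = (3/2, -25/4)

1. E_x = 3/2  [2·signedArea(EAB) = -117/4 ∩ ED · BC = 871/8]
2. E_y = -25/4  [2·signedArea(EAB) = -117/4 ∩ ED · BC = 871/8]
   → E = (3/2, -25/4)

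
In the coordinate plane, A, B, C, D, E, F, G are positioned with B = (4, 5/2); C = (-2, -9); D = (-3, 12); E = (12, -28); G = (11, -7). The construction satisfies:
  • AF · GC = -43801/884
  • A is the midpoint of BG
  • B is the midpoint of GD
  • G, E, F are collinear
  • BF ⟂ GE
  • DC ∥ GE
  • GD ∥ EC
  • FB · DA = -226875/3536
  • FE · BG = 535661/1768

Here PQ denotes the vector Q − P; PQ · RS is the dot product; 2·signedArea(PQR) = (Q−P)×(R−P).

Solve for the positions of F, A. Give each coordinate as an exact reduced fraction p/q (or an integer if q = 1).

A = (15/2, -9/4)
F = (9311/884, 2485/884)

1. F_x = 9311/884  [G, E, F are collinear ∩ BF ⟂ GE]
2. F_y = 2485/884  [G, E, F are collinear ∩ BF ⟂ GE]
   → F = (9311/884, 2485/884)
3. A_x = 15/2  [A is the midpoint of BG]
4. A_y = -9/4  [A is the midpoint of BG]
   → A = (15/2, -9/4)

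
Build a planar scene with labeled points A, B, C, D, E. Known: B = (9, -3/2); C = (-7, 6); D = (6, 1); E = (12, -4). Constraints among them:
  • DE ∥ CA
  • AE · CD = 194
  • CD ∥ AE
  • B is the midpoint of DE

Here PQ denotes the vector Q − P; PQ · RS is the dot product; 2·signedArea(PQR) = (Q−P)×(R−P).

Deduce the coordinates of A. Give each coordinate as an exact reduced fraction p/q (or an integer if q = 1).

A = (-1, 1)

1. A_x = -1  [CD ∥ AE ∩ DE ∥ CA]
2. A_y = 1  [CD ∥ AE ∩ DE ∥ CA]
   → A = (-1, 1)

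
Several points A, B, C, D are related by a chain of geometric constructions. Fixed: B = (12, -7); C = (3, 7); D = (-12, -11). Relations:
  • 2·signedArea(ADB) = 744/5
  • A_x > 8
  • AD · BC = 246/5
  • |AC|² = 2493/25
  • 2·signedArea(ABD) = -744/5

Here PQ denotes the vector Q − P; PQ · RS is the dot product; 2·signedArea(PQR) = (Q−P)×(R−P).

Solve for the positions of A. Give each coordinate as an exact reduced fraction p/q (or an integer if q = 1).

1. A_x = 42/5  [2·signedArea(ADB) = 744/5 ∩ AD · BC = 246/5]
2. A_y = -7/5  [2·signedArea(ADB) = 744/5 ∩ AD · BC = 246/5]
   → A = (42/5, -7/5)

A = (42/5, -7/5)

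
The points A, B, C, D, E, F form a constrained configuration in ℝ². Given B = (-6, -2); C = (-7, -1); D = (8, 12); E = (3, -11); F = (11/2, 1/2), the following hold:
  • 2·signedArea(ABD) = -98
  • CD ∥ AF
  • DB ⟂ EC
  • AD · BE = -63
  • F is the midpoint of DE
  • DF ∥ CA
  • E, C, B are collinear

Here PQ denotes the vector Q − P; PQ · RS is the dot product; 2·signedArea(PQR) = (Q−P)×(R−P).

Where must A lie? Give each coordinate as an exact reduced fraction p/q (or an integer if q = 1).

1. A_x = -19/2  [CD ∥ AF ∩ DF ∥ CA]
2. A_y = -25/2  [CD ∥ AF ∩ DF ∥ CA]
   → A = (-19/2, -25/2)

A = (-19/2, -25/2)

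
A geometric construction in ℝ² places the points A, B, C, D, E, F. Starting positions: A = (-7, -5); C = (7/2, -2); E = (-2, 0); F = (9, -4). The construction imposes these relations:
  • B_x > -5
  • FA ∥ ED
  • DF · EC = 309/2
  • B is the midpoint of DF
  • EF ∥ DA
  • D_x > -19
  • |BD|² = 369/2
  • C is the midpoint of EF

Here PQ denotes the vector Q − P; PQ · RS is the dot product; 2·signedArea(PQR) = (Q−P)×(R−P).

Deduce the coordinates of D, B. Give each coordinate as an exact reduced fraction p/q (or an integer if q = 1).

1. D_x = -18  [EF ∥ DA ∩ FA ∥ ED]
2. D_y = -1  [EF ∥ DA ∩ FA ∥ ED]
   → D = (-18, -1)
3. B_x = -9/2  [B is the midpoint of DF]
4. B_y = -5/2  [B is the midpoint of DF]
   → B = (-9/2, -5/2)

B = (-9/2, -5/2)
D = (-18, -1)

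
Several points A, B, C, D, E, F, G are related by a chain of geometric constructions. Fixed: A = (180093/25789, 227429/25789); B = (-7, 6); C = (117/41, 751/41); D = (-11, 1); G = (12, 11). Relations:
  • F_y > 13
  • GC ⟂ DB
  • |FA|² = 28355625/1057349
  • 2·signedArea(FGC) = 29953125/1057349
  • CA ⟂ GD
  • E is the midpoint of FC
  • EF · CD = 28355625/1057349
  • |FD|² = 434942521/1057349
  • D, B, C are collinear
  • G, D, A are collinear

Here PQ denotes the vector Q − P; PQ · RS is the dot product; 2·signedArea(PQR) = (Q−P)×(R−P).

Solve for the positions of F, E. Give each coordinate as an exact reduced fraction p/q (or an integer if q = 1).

1. F_x = 126843/25789  [line -300/41·x + -375/41·y + 169266900/1057349 = 0 ∩ |FA|² = 28355625/1057349]
2. F_y = 349904/25789  [line -300/41·x + -375/41·y + 169266900/1057349 = 0 ∩ |FA|² = 28355625/1057349]
   → F = (126843/25789, 349904/25789)
3. E_x = 100218/25789  [E is the midpoint of FC]
4. E_y = 822283/51578  [E is the midpoint of FC]
   → E = (100218/25789, 822283/51578)

E = (100218/25789, 822283/51578)
F = (126843/25789, 349904/25789)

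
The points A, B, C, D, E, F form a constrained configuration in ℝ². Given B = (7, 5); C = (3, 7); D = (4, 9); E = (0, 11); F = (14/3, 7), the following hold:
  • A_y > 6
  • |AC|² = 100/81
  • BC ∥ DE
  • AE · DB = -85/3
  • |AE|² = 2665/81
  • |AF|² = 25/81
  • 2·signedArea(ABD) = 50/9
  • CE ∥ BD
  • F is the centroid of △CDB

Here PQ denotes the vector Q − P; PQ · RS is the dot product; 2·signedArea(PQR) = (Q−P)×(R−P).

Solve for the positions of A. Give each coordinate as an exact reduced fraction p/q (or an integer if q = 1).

A = (37/9, 7)

1. A_x = 37/9  [2·signedArea(ABD) = 50/9 ∩ AE · DB = -85/3]
2. A_y = 7  [2·signedArea(ABD) = 50/9 ∩ AE · DB = -85/3]
   → A = (37/9, 7)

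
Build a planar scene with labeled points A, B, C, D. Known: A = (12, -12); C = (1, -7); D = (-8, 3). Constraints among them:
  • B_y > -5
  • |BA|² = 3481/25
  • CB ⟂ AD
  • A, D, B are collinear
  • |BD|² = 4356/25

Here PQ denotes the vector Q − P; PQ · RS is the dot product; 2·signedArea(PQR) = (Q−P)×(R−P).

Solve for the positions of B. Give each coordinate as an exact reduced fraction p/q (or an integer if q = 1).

B = (64/25, -123/25)

1. B_x = 64/25  [A, D, B are collinear ∩ CB ⟂ AD]
2. B_y = -123/25  [A, D, B are collinear ∩ CB ⟂ AD]
   → B = (64/25, -123/25)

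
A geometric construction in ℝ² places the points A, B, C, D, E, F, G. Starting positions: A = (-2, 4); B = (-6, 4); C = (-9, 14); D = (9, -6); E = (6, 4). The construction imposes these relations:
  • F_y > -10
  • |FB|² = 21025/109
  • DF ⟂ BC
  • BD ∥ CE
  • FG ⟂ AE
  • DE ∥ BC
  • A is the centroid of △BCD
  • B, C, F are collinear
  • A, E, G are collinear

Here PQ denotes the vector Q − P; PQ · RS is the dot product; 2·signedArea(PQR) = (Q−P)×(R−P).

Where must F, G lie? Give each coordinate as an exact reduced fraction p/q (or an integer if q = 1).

F = (-219/109, -1014/109)
G = (-219/109, 4)

1. F_x = -219/109  [B, C, F are collinear ∩ DF ⟂ BC]
2. F_y = -1014/109  [B, C, F are collinear ∩ DF ⟂ BC]
   → F = (-219/109, -1014/109)
3. G_x = -219/109  [A, E, G are collinear ∩ FG ⟂ AE]
4. G_y = 4  [A, E, G are collinear ∩ FG ⟂ AE]
   → G = (-219/109, 4)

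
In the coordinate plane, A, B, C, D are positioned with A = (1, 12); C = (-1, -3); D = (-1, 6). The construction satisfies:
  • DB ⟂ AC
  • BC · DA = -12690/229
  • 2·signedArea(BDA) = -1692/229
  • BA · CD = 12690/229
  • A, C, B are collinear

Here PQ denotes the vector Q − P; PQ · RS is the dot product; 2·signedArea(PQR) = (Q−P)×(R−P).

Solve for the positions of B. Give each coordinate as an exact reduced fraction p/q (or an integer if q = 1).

1. B_x = 41/229  [A, C, B are collinear ∩ DB ⟂ AC]
2. B_y = 1338/229  [A, C, B are collinear ∩ DB ⟂ AC]
   → B = (41/229, 1338/229)

B = (41/229, 1338/229)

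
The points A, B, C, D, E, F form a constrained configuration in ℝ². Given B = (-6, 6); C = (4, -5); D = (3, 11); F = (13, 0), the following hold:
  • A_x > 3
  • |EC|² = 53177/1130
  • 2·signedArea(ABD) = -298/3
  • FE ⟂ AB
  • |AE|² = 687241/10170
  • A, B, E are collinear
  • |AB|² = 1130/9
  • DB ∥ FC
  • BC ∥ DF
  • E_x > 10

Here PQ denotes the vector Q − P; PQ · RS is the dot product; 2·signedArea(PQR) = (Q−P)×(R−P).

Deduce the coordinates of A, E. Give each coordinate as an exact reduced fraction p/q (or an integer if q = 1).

A = (11/3, 1/3)
E = (12157/1130, -4321/1130)

1. A_x = 11/3  [line -5·x + 9·y + 46/3 = 0 ∩ |AB|² = 1130/9]
2. A_y = 1/3  [line -5·x + 9·y + 46/3 = 0 ∩ |AB|² = 1130/9]
   → A = (11/3, 1/3)
3. E_x = 12157/1130  [A, B, E are collinear ∩ FE ⟂ AB]
4. E_y = -4321/1130  [A, B, E are collinear ∩ FE ⟂ AB]
   → E = (12157/1130, -4321/1130)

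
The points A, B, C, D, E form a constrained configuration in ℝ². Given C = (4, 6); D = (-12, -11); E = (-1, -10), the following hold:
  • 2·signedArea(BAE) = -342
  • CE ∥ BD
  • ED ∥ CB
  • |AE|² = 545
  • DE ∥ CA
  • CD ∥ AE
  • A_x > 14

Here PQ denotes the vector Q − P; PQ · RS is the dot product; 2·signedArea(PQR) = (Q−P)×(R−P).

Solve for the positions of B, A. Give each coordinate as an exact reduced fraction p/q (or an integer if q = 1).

1. B_x = -7  [CE ∥ BD ∩ ED ∥ CB]
2. B_y = 5  [CE ∥ BD ∩ ED ∥ CB]
   → B = (-7, 5)
3. A_x = 15  [CD ∥ AE ∩ DE ∥ CA]
4. A_y = 7  [CD ∥ AE ∩ DE ∥ CA]
   → A = (15, 7)

A = (15, 7)
B = (-7, 5)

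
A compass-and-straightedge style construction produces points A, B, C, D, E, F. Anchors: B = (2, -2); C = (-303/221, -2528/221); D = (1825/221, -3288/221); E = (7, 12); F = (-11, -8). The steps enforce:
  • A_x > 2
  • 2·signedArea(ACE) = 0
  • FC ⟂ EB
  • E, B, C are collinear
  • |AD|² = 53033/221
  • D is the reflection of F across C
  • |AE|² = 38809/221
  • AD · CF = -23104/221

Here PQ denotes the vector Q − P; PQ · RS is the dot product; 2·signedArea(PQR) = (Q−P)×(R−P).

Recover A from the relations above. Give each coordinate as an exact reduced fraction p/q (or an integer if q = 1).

A = (562/221, -106/221)

1. A_x = 562/221  [line -5180/221·x + 1850/221·y + 14060/221 = 0 ∩ |AD|² = 53033/221]
2. A_y = -106/221  [line -5180/221·x + 1850/221·y + 14060/221 = 0 ∩ |AD|² = 53033/221]
   → A = (562/221, -106/221)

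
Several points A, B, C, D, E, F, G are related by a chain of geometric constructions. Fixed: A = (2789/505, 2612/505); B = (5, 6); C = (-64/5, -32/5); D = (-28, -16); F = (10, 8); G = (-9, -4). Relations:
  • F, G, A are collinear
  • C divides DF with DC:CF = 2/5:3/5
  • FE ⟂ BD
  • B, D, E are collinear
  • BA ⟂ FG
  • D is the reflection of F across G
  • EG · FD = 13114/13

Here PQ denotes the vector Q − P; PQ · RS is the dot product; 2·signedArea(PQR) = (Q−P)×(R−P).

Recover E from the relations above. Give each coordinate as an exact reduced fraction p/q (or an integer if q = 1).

E = (122/13, 116/13)

1. E_x = 122/13  [B, D, E are collinear ∩ FE ⟂ BD]
2. E_y = 116/13  [B, D, E are collinear ∩ FE ⟂ BD]
   → E = (122/13, 116/13)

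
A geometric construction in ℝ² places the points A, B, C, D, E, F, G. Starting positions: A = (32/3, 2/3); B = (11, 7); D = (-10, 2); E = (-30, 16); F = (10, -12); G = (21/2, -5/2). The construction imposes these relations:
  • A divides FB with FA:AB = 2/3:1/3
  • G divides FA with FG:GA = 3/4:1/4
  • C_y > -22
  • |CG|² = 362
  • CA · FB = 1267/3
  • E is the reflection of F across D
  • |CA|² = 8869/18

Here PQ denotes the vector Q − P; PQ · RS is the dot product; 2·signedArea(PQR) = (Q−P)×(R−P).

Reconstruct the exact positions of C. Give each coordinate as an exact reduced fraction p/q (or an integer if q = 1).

1. C_x = 19/2  [line -1·x + -19·y + -399 = 0 ∩ |CA|² = 8869/18]
2. C_y = -43/2  [line -1·x + -19·y + -399 = 0 ∩ |CA|² = 8869/18]
   → C = (19/2, -43/2)

C = (19/2, -43/2)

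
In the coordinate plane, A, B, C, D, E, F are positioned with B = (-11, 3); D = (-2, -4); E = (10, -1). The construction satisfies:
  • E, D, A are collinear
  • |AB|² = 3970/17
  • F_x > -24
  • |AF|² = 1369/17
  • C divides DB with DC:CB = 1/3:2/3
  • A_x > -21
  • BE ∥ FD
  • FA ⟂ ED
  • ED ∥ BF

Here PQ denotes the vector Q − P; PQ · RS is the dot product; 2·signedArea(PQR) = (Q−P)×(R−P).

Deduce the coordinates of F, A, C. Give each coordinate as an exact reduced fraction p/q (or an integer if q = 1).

A = (-354/17, -148/17)
C = (-5, -5/3)
F = (-23, 0)

1. F_x = -23  [BE ∥ FD ∩ ED ∥ BF]
2. F_y = 0  [BE ∥ FD ∩ ED ∥ BF]
   → F = (-23, 0)
3. A_x = -354/17  [E, D, A are collinear ∩ FA ⟂ ED]
4. A_y = -148/17  [E, D, A are collinear ∩ FA ⟂ ED]
   → A = (-354/17, -148/17)
5. C_x = -5  [C divides DB with DC:CB = 1/3:2/3]
6. C_y = -5/3  [C divides DB with DC:CB = 1/3:2/3]
   → C = (-5, -5/3)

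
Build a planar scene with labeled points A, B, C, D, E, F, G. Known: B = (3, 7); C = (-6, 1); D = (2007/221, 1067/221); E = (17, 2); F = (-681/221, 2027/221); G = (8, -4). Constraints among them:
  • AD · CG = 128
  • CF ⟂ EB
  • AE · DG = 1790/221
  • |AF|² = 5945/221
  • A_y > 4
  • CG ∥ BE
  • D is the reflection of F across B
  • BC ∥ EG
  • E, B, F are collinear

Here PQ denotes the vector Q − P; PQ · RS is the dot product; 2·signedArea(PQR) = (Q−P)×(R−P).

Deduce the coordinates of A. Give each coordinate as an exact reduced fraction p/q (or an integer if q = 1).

A = (0, 5)

1. A_x = 0  [AE · DG = 1790/221 ∩ AD · CG = 128]
2. A_y = 5  [AE · DG = 1790/221 ∩ AD · CG = 128]
   → A = (0, 5)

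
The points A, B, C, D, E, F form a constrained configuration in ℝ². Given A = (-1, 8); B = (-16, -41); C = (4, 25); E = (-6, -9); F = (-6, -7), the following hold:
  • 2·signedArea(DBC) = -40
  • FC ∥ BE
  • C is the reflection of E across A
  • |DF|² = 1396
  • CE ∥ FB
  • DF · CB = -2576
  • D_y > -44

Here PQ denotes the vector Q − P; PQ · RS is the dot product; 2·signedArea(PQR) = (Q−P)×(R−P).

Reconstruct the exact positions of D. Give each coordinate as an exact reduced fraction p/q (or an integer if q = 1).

1. D_x = -16  [DF · CB = -2576 ∩ 2·signedArea(DBC) = -40]
2. D_y = -43  [DF · CB = -2576 ∩ 2·signedArea(DBC) = -40]
   → D = (-16, -43)

D = (-16, -43)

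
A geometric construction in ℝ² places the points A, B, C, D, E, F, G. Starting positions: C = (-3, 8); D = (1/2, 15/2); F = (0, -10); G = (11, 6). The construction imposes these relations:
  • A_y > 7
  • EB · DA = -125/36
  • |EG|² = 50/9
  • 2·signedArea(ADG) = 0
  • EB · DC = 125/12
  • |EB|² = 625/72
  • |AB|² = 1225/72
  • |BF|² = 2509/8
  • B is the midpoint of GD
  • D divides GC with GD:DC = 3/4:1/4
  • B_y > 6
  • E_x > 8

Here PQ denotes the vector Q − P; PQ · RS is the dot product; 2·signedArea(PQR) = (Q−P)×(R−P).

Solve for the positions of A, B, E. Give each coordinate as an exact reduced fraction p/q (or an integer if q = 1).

1. B_x = 23/4  [B is the midpoint of GD]
2. B_y = 27/4  [B is the midpoint of GD]
   → B = (23/4, 27/4)
3. E_x = 26/3  [line 7/2·x + -1/2·y + -163/6 = 0 ∩ |EG|² = 50/9]
4. E_y = 19/3  [line 7/2·x + -1/2·y + -163/6 = 0 ∩ |EG|² = 50/9]
   → E = (26/3, 19/3)
5. A_x = 5/3  [2·signedArea(ADG) = 0 ∩ EB · DA = -125/36]
6. A_y = 22/3  [2·signedArea(ADG) = 0 ∩ EB · DA = -125/36]
   → A = (5/3, 22/3)

A = (5/3, 22/3)
B = (23/4, 27/4)
E = (26/3, 19/3)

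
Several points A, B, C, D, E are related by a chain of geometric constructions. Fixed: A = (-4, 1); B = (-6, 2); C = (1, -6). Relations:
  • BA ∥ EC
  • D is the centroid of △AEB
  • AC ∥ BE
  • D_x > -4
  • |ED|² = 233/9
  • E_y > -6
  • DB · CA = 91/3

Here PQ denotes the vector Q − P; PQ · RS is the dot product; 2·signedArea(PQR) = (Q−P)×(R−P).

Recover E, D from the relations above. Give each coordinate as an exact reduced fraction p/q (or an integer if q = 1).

1. E_x = -1  [BA ∥ EC ∩ AC ∥ BE]
2. E_y = -5  [BA ∥ EC ∩ AC ∥ BE]
   → E = (-1, -5)
3. D_x = -11/3  [D is the centroid of △AEB]
4. D_y = -2/3  [D is the centroid of △AEB]
   → D = (-11/3, -2/3)

D = (-11/3, -2/3)
E = (-1, -5)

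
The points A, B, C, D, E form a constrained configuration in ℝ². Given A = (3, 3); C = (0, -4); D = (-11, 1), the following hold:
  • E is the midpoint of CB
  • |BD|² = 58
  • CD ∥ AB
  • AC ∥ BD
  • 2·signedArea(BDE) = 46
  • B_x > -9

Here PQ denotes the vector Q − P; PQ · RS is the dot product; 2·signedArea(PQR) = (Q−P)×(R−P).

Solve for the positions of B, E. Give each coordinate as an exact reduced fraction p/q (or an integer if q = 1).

B = (-8, 8)
E = (-4, 2)

1. B_x = -8  [AC ∥ BD ∩ CD ∥ AB]
2. B_y = 8  [AC ∥ BD ∩ CD ∥ AB]
   → B = (-8, 8)
3. E_x = -4  [E is the midpoint of CB]
4. E_y = 2  [E is the midpoint of CB]
   → E = (-4, 2)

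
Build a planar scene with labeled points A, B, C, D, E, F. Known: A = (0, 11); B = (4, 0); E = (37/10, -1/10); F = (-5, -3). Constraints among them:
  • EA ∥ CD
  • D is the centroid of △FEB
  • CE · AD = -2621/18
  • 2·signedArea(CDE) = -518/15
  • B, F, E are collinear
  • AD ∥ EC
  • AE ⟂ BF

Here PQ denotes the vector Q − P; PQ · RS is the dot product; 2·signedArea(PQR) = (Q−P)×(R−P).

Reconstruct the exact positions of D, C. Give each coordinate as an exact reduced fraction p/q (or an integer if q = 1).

1. D_x = 9/10  [D is the centroid of △FEB]
2. D_y = -31/30  [D is the centroid of △FEB]
   → D = (9/10, -31/30)
3. C_x = 23/5  [EA ∥ CD ∩ AD ∥ EC]
4. C_y = -182/15  [EA ∥ CD ∩ AD ∥ EC]
   → C = (23/5, -182/15)

C = (23/5, -182/15)
D = (9/10, -31/30)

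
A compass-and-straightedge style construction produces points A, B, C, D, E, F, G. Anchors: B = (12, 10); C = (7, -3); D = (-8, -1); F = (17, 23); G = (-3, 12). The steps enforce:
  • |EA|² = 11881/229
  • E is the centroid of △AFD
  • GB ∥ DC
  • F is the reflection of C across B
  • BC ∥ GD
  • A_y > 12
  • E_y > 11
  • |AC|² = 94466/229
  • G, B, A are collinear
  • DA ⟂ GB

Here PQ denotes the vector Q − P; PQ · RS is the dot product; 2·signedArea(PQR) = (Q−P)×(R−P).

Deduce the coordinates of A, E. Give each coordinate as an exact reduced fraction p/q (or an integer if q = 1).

1. A_x = -1422/229  [G, B, A are collinear ∩ DA ⟂ GB]
2. A_y = 2846/229  [G, B, A are collinear ∩ DA ⟂ GB]
   → A = (-1422/229, 2846/229)
3. E_x = 213/229  [E is the centroid of △AFD]
4. E_y = 2628/229  [E is the centroid of △AFD]
   → E = (213/229, 2628/229)

A = (-1422/229, 2846/229)
E = (213/229, 2628/229)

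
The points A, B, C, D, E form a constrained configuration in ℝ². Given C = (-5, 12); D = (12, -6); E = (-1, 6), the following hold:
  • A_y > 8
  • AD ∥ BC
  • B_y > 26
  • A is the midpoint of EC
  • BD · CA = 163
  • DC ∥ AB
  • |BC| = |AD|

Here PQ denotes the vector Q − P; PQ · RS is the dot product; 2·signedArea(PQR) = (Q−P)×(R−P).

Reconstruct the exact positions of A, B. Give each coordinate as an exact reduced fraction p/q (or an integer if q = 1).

A = (-3, 9)
B = (-20, 27)

1. A_x = -3  [A is the midpoint of EC]
2. A_y = 9  [A is the midpoint of EC]
   → A = (-3, 9)
3. B_x = -20  [AD ∥ BC ∩ DC ∥ AB]
4. B_y = 27  [AD ∥ BC ∩ DC ∥ AB]
   → B = (-20, 27)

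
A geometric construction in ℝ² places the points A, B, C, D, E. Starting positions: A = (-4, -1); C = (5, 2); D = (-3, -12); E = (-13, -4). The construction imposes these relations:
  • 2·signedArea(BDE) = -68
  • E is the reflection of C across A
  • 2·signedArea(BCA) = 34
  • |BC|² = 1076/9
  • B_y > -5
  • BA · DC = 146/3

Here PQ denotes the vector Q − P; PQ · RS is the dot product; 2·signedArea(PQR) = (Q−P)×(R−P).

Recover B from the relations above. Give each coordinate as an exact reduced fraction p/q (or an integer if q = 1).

B = (-11/3, -14/3)

1. B_x = -11/3  [2·signedArea(BDE) = -68 ∩ 2·signedArea(BCA) = 34]
2. B_y = -14/3  [2·signedArea(BDE) = -68 ∩ 2·signedArea(BCA) = 34]
   → B = (-11/3, -14/3)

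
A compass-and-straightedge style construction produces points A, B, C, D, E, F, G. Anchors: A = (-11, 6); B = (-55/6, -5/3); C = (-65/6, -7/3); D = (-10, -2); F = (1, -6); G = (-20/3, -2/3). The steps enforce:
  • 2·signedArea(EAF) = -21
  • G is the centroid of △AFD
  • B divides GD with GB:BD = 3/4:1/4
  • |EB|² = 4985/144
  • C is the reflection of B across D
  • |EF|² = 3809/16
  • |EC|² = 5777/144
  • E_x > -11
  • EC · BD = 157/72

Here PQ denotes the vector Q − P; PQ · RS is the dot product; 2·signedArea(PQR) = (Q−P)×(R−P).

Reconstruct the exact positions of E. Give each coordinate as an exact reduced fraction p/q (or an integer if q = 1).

E = (-43/4, 4)

1. E_x = -43/4  [EC · BD = 157/72 ∩ 2·signedArea(EAF) = -21]
2. E_y = 4  [EC · BD = 157/72 ∩ 2·signedArea(EAF) = -21]
   → E = (-43/4, 4)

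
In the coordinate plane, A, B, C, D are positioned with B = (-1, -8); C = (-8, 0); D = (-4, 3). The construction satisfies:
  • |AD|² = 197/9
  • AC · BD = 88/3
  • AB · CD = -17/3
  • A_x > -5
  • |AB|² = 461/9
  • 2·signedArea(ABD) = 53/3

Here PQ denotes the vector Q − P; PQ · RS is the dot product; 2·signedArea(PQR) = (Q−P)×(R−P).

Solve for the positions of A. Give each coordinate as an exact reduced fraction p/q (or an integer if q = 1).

1. A_x = -13/3  [AB · CD = -17/3 ∩ AC · BD = 88/3]
2. A_y = -5/3  [AB · CD = -17/3 ∩ AC · BD = 88/3]
   → A = (-13/3, -5/3)

A = (-13/3, -5/3)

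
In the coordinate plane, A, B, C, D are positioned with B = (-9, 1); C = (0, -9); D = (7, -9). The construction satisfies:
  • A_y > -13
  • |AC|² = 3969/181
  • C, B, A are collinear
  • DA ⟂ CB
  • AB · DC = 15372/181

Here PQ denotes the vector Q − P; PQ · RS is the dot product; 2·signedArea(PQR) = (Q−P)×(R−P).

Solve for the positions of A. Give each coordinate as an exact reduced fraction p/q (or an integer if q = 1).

A = (567/181, -2259/181)

1. A_x = 567/181  [C, B, A are collinear ∩ DA ⟂ CB]
2. A_y = -2259/181  [C, B, A are collinear ∩ DA ⟂ CB]
   → A = (567/181, -2259/181)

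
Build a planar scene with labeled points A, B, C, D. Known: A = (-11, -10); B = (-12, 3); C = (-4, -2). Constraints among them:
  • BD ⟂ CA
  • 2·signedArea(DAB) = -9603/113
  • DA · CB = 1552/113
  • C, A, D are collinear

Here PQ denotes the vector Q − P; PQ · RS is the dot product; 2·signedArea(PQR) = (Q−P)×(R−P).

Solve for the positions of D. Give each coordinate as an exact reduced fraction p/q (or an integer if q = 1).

D = (-564/113, -354/113)

1. D_x = -564/113  [C, A, D are collinear ∩ BD ⟂ CA]
2. D_y = -354/113  [C, A, D are collinear ∩ BD ⟂ CA]
   → D = (-564/113, -354/113)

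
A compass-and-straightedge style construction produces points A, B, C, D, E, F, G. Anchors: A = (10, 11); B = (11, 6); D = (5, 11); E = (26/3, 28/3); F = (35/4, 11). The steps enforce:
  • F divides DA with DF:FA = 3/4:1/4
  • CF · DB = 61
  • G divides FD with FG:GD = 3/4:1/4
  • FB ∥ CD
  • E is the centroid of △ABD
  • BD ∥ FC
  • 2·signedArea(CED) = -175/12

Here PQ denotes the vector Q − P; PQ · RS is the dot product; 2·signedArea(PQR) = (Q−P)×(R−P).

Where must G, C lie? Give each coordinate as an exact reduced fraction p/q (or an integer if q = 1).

C = (11/4, 16)
G = (95/16, 11)

1. G_x = 95/16  [G divides FD with FG:GD = 3/4:1/4]
2. G_y = 11  [G divides FD with FG:GD = 3/4:1/4]
   → G = (95/16, 11)
3. C_x = 11/4  [FB ∥ CD ∩ BD ∥ FC]
4. C_y = 16  [FB ∥ CD ∩ BD ∥ FC]
   → C = (11/4, 16)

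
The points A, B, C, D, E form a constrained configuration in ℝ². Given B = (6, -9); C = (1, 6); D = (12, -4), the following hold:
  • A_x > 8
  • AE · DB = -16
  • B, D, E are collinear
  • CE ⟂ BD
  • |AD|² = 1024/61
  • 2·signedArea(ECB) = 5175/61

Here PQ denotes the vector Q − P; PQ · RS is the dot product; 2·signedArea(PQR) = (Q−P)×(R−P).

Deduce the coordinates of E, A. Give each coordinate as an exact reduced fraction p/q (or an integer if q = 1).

A = (540/61, -404/61)
E = (636/61, -324/61)

1. E_x = 636/61  [B, D, E are collinear ∩ CE ⟂ BD]
2. E_y = -324/61  [B, D, E are collinear ∩ CE ⟂ BD]
   → E = (636/61, -324/61)
3. A_x = 540/61  [line 6·x + 5·y + -20 = 0 ∩ |AD|² = 1024/61]
4. A_y = -404/61  [line 6·x + 5·y + -20 = 0 ∩ |AD|² = 1024/61]
   → A = (540/61, -404/61)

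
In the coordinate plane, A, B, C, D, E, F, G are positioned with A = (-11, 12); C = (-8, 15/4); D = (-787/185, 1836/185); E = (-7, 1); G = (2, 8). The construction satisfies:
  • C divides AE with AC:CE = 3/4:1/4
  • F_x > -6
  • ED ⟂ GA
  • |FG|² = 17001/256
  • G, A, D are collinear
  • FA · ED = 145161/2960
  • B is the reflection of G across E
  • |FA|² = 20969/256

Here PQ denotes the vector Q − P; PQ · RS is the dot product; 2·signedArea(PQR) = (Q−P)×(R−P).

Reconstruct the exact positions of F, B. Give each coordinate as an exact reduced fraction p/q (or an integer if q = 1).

B = (-16, -6)
F = (-11/2, 77/16)

1. F_x = -11/2  [line -508/185·x + -1651/185·y + 82423/2960 = 0 ∩ |FA|² = 20969/256]
2. F_y = 77/16  [line -508/185·x + -1651/185·y + 82423/2960 = 0 ∩ |FA|² = 20969/256]
   → F = (-11/2, 77/16)
3. B_x = -16  [B is the reflection of G across E]
4. B_y = -6  [B is the reflection of G across E]
   → B = (-16, -6)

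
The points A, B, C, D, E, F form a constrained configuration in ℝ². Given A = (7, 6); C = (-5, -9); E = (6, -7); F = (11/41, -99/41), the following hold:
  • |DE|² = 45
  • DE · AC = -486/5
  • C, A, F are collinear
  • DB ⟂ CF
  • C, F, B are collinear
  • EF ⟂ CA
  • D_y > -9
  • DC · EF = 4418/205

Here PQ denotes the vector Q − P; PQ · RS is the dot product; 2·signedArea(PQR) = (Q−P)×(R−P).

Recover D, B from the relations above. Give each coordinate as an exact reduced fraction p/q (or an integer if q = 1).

B = (-593/205, -261/41)
D = (-3/5, -41/5)

1. D_x = -3/5  [DC · EF = 4418/205 ∩ DE · AC = -486/5]
2. D_y = -41/5  [DC · EF = 4418/205 ∩ DE · AC = -486/5]
   → D = (-3/5, -41/5)
3. B_x = -593/205  [C, F, B are collinear ∩ DB ⟂ CF]
4. B_y = -261/41  [C, F, B are collinear ∩ DB ⟂ CF]
   → B = (-593/205, -261/41)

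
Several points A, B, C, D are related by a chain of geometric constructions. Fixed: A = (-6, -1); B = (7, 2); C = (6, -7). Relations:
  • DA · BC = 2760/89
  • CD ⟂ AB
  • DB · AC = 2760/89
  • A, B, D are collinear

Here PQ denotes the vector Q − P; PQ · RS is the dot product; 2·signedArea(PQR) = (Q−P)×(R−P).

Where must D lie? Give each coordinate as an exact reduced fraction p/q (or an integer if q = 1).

D = (363/89, 118/89)

1. D_x = 363/89  [A, B, D are collinear ∩ CD ⟂ AB]
2. D_y = 118/89  [A, B, D are collinear ∩ CD ⟂ AB]
   → D = (363/89, 118/89)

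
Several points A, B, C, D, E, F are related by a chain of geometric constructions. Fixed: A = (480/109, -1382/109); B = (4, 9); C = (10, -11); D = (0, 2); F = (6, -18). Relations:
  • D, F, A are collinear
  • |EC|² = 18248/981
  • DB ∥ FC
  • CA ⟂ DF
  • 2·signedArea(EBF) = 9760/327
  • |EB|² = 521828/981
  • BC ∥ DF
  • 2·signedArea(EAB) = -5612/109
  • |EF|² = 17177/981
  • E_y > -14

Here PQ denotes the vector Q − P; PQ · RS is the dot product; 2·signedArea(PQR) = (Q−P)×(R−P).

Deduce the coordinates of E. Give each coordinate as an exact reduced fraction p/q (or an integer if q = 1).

E = (2224/327, -4543/327)

1. E_x = 2224/327  [2·signedArea(EAB) = -5612/109 ∩ 2·signedArea(EBF) = 9760/327]
2. E_y = -4543/327  [2·signedArea(EAB) = -5612/109 ∩ 2·signedArea(EBF) = 9760/327]
   → E = (2224/327, -4543/327)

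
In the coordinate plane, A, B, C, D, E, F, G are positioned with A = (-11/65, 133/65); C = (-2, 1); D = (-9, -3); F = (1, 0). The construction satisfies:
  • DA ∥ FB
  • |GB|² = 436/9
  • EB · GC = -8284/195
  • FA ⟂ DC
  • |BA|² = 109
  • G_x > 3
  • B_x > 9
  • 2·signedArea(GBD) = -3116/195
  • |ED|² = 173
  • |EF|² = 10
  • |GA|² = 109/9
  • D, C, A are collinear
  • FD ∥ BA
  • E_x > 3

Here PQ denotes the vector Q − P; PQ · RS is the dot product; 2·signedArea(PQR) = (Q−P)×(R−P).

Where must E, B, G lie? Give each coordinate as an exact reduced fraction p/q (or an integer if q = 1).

1. B_x = 639/65  [FD ∥ BA ∩ DA ∥ FB]
2. B_y = 328/65  [FD ∥ BA ∩ DA ∥ FB]
   → B = (639/65, 328/65)
3. G_x = 617/195  [line 523/65·x + -1224/65·y + 6221/195 = 0 ∩ |GA|² = 109/9]
4. G_y = 198/65  [line 523/65·x + -1224/65·y + 6221/195 = 0 ∩ |GA|² = 109/9]
   → G = (617/195, 198/65)
5. E_x = 4  [line 1007/195·x + 133/65·y + -3629/195 = 0 ∩ |ED|² = 173]
6. E_y = -1  [line 1007/195·x + 133/65·y + -3629/195 = 0 ∩ |ED|² = 173]
   → E = (4, -1)

B = (639/65, 328/65)
E = (4, -1)
G = (617/195, 198/65)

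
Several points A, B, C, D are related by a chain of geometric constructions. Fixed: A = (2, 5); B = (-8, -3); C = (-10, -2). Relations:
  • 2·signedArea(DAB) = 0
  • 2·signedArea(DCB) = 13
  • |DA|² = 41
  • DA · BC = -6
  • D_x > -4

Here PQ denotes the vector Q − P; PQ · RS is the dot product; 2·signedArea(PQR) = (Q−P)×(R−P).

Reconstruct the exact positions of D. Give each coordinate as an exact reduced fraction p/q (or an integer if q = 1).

1. D_x = -3  [2·signedArea(DAB) = 0 ∩ DA · BC = -6]
2. D_y = 1  [2·signedArea(DAB) = 0 ∩ DA · BC = -6]
   → D = (-3, 1)

D = (-3, 1)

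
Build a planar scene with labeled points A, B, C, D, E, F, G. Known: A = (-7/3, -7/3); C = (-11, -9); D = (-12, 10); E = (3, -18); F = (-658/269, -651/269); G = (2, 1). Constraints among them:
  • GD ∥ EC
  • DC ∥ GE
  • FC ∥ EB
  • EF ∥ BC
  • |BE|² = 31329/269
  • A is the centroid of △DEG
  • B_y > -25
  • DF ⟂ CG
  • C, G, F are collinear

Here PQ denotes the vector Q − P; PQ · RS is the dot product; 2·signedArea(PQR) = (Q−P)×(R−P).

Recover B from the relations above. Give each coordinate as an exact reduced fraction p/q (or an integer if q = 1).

1. B_x = -1494/269  [EF ∥ BC ∩ FC ∥ EB]
2. B_y = -6612/269  [EF ∥ BC ∩ FC ∥ EB]
   → B = (-1494/269, -6612/269)

B = (-1494/269, -6612/269)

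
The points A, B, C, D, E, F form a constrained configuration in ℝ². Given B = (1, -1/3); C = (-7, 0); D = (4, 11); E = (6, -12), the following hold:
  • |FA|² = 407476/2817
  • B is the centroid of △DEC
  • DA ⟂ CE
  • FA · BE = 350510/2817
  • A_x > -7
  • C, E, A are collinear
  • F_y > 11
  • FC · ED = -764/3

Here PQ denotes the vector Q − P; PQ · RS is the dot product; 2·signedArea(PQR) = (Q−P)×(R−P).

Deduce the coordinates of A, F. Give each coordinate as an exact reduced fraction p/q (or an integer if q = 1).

1. A_x = -2048/313  [C, E, A are collinear ∩ DA ⟂ CE]
2. A_y = -132/313  [C, E, A are collinear ∩ DA ⟂ CE]
   → A = (-2048/313, -132/313)
3. F_x = -4  [FA · BE = 350510/2817 ∩ FC · ED = -764/3]
4. F_y = 34/3  [FA · BE = 350510/2817 ∩ FC · ED = -764/3]
   → F = (-4, 34/3)

A = (-2048/313, -132/313)
F = (-4, 34/3)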